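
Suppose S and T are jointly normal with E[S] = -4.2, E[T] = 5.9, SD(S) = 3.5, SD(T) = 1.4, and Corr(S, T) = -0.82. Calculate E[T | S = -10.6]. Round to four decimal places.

7.9992

For a bivariate normal, E[T | S=x] = μ_T + ρ·(σ_T/σ_S)·(x − μ_S).
E[T | S=-10.6] = 5.9 + (-0.82)·(1.4/3.5)·(-10.6 − (-4.2)) = 5.9 + (-0.328)·(-6.4) = 7.9992.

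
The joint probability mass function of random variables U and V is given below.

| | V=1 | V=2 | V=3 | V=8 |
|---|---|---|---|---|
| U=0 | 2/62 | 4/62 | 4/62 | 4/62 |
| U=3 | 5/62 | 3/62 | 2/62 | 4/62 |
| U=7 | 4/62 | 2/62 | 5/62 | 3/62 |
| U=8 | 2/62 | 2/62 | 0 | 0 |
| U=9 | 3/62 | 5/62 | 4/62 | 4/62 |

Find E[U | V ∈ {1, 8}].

P(V ∈ {1, 8}) = 1/2.
Summing U·P(U=x,V=y) over the conditioning event gives 5/2.
E[U | V ∈ {1, 8}] = (5/2) / (1/2) = 5.

5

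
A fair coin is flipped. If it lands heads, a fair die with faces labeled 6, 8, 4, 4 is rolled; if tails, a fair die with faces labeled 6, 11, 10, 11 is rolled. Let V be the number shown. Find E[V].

E[V | heads] = (6+8+4+4)/4 = 11/2.
E[V | tails] = (6+11+10+11)/4 = 19/2.
By the law of total expectation,
E[V] = (1/2)·(11/2) + (1/2)·(19/2) = 15/2.

15/2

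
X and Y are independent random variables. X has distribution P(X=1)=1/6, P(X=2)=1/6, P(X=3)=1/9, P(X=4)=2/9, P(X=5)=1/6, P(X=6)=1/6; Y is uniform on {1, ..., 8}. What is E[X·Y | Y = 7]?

P(Y = 7) = 1/8.
Summing XY·P(x,y) over outcomes with Y = 7 gives 28/9.
E[X·Y | Y = 7] = (28/9) / (1/8) = 224/9.

224/9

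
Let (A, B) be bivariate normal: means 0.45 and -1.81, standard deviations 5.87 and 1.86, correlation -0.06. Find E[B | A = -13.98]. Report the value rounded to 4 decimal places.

-1.5357

E[B | A=x] = μ_B + ρ(σ_B/σ_A)(x − μ_A) for jointly normal variables.
E[B | A=-13.98] = -1.81 + (-0.06)·(1.86/5.87)·(-13.98 − (0.45)) = -1.81 + (-0.019012)·(-14.43) = -1.5357.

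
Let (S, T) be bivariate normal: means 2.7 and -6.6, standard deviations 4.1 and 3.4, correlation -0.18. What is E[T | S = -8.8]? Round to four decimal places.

The regression of T on S has slope ρ·σ_T/σ_S and passes through (μ_S, μ_T).
E[T | S=-8.8] = -6.6 + (-0.18)·(3.4/4.1)·(-8.8 − (2.7)) = -6.6 + (-0.14927)·(-11.5) = -4.8834.

-4.8834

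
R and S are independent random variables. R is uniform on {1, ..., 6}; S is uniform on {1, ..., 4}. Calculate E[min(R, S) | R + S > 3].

47/21

P(R + S > 3) = 7/8.
Summing min(R,S)·P(x,y) over outcomes with R + S > 3 gives 47/24.
E[min(R, S) | R + S > 3] = (47/24) / (7/8) = 47/21.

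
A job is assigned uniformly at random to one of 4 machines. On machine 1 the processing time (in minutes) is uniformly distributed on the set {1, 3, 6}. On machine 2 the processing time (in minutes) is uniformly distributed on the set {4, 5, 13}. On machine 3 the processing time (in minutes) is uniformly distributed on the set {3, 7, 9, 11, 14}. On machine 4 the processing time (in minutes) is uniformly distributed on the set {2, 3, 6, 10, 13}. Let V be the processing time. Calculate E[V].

197/30

E[V | machine 1] = (1+3+6)/3 = 10/3.
E[V | machine 2] = (4+5+13)/3 = 22/3.
E[V | machine 3] = (3+7+9+11+14)/5 = 44/5.
E[V | machine 4] = (2+3+6+10+13)/5 = 34/5.
E[V] = (1/4)·(10/3) + (1/4)·(22/3) + (1/4)·(44/5) + (1/4)·(34/5) = 197/30.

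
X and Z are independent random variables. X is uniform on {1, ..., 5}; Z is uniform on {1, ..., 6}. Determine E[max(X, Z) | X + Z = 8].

Outcomes with X + Z = 8: (2,6), (3,5), (4,4), (5,3), each with probability 1/30.
E[max(X, Z) | X + Z = 8] = (6 + 5 + 4 + 5) / 4 = 5.

5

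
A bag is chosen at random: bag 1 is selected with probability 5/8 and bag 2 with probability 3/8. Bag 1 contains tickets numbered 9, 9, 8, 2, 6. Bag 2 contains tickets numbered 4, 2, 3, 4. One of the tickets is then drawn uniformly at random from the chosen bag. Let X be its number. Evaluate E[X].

175/32

E[X | bag 1] = (9+9+8+2+6)/5 = 34/5.
E[X | bag 2] = (4+2+3+4)/4 = 13/4.
E[X] = (5/8)·(34/5) + (3/8)·(13/4) = 175/32.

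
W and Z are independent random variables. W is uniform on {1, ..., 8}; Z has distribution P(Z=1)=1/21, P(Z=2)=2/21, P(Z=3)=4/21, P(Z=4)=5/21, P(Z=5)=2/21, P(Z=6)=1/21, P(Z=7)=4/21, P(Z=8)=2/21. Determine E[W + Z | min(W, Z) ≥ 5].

P(min(W, Z) ≥ 5) = 3/14.
Summing (W+Z)·P(x,y) over outcomes with min(W, Z) ≥ 5 gives 79/28.
E[W + Z | min(W, Z) ≥ 5] = (79/28) / (3/14) = 79/6.

79/6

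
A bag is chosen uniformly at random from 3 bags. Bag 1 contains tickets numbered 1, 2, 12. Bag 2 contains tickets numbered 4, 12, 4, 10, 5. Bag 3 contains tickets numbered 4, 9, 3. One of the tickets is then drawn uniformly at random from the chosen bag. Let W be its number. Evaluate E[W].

52/9

E[W | bag 1] = (1+2+12)/3 = 5.
E[W | bag 2] = (4+12+4+10+5)/5 = 7.
E[W | bag 3] = (4+9+3)/3 = 16/3.
By the law of total expectation,
E[W] = (1/3)·(5) + (1/3)·(7) + (1/3)·(16/3) = 52/9.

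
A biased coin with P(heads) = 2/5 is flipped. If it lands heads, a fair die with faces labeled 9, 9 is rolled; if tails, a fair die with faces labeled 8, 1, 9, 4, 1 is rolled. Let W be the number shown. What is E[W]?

E[W | heads] = (9+9)/2 = 9.
E[W | tails] = (8+1+9+4+1)/5 = 23/5.
By the law of total expectation,
E[W] = (2/5)·(9) + (3/5)·(23/5) = 159/25.

159/25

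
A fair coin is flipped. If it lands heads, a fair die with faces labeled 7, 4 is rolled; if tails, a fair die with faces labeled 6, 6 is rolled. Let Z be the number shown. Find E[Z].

23/4

E[Z | heads] = (7+4)/2 = 11/2.
E[Z | tails] = (6+6)/2 = 6.
By the law of total expectation,
E[Z] = (1/2)·(11/2) + (1/2)·(6) = 23/4.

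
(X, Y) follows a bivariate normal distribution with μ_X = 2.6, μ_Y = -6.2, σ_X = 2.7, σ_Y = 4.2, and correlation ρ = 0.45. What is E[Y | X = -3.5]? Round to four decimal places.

-10.4700

The regression of Y on X has slope ρ·σ_Y/σ_X and passes through (μ_X, μ_Y).
E[Y | X=-3.5] = -6.2 + (0.45)·(4.2/2.7)·(-3.5 − (2.6)) = -6.2 + (0.7)·(-6.1) = -10.4700.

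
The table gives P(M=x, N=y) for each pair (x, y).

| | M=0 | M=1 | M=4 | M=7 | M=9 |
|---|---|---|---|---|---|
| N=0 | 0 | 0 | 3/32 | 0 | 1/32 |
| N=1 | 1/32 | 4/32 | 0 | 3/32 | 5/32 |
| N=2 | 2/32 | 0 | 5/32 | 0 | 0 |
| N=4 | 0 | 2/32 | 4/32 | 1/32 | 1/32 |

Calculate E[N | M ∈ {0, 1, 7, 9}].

33/20

P(M ∈ {0, 1, 7, 9}) = 5/8.
Summing N·P(M=x,N=y) over the conditioning event gives 33/32.
E[N | M ∈ {0, 1, 7, 9}] = (33/32) / (5/8) = 33/20.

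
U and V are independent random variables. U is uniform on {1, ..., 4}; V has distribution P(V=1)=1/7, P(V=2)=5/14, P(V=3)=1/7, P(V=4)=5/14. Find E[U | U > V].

P(U > V) = 9/28.
Summing U·P(x,y) over outcomes with U > V gives 61/56.
E[U | U > V] = (61/56) / (9/28) = 61/18.

61/18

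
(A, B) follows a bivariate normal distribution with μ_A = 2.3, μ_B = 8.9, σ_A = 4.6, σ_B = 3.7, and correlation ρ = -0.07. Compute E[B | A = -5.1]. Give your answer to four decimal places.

9.3167

The regression of B on A has slope ρ·σ_B/σ_A and passes through (μ_A, μ_B).
E[B | A=-5.1] = 8.9 + (-0.07)·(3.7/4.6)·(-5.1 − (2.3)) = 8.9 + (-0.0563043)·(-7.4) = 9.3167.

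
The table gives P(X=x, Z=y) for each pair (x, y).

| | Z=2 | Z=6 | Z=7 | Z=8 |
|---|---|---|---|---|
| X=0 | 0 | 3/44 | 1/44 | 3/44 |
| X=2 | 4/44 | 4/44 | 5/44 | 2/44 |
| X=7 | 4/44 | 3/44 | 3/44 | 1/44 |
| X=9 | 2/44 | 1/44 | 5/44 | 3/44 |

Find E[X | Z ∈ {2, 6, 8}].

13/3

P(Z ∈ {2, 6, 8}) = 15/22.
Summing X·P(X=x,Z=y) over the conditioning event gives 65/22.
E[X | Z ∈ {2, 6, 8}] = (65/22) / (15/22) = 13/3.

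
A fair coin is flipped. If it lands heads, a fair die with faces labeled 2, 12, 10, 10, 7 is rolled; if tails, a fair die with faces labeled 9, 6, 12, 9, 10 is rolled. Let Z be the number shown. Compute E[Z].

E[Z | heads] = (2+12+10+10+7)/5 = 41/5.
E[Z | tails] = (9+6+12+9+10)/5 = 46/5.
E[Z] = (1/2)·(41/5) + (1/2)·(46/5) = 87/10.

87/10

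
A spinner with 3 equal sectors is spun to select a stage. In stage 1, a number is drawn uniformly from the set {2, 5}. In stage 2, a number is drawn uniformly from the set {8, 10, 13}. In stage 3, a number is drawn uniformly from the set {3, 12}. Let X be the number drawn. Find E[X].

E[X | stage 1] = (2+5)/2 = 7/2.
E[X | stage 2] = (8+10+13)/3 = 31/3.
E[X | stage 3] = (3+12)/2 = 15/2.
E[X] = (1/3)·(7/2) + (1/3)·(31/3) + (1/3)·(15/2) = 64/9.

64/9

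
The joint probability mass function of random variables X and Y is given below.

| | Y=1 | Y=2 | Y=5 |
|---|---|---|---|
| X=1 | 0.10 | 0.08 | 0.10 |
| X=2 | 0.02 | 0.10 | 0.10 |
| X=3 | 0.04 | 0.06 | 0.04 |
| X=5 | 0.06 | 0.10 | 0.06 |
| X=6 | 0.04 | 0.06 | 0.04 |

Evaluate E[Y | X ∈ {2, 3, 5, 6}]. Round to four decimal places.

2.7778

P(X ∈ {2, 3, 5, 6}) = 0.72.
Summing Y·P(X=x,Y=y) over the conditioning event gives 2.00.
E[Y | X ∈ {2, 3, 5, 6}] = (2.00) / (0.72) = 2.7778.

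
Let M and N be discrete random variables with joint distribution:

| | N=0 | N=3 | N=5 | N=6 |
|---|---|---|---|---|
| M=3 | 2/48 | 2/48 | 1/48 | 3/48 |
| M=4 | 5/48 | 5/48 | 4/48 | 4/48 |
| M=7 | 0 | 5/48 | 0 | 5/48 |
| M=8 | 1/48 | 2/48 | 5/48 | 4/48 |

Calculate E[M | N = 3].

P(N = 3) = 7/24.
Σ M·P over the event = 3·(2/48) + 4·(5/48) + 7·(5/48) + 8·(2/48) = 77/48.
E[M | N = 3] = (77/48) / (7/24) = 11/2.

11/2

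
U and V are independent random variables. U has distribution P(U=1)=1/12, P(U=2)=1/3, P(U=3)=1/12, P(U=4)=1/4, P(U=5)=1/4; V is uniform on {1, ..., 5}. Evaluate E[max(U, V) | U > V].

P(U > V) = 9/20.
Summing max(U,V)·P(x,y) over outcomes with U > V gives 11/6.
E[max(U, V) | U > V] = (11/6) / (9/20) = 110/27.

110/27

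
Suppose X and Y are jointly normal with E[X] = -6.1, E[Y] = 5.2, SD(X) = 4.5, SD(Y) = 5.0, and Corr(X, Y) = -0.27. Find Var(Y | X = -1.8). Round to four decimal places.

The conditional variance in a bivariate normal is σ_Y²(1 − ρ²), independent of x.
Var(Y | X=-1.8) = (5.0)²·(1 − (-0.27)²) = 25·0.9271 = 23.1775.

23.1775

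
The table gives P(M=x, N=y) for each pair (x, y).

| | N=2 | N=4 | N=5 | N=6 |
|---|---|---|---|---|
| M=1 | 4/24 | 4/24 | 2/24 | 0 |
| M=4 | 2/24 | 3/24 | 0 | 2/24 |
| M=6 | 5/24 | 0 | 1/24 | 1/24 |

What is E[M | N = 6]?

P(N = 6) = 1/8.
Summing M·P(M=x,N=y) over the conditioning event gives 7/12.
E[M | N = 6] = (7/12) / (1/8) = 14/3.

14/3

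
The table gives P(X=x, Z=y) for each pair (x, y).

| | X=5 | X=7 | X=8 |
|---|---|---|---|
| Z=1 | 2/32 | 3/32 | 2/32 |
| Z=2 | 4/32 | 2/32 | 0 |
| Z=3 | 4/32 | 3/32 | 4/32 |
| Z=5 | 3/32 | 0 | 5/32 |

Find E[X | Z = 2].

P(Z = 2) = 3/16.
Σ X·P over the event = 5·(4/32) + 7·(2/32) = 17/16.
E[X | Z = 2] = (17/16) / (3/16) = 17/3.

17/3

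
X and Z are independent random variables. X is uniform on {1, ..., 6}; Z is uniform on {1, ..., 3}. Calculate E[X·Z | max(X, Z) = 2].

8/3

Outcomes with max(X, Z) = 2: (1,2), (2,1), (2,2), each with probability 1/18.
E[X·Z | max(X, Z) = 2] = (2 + 2 + 4) / 3 = 8/3.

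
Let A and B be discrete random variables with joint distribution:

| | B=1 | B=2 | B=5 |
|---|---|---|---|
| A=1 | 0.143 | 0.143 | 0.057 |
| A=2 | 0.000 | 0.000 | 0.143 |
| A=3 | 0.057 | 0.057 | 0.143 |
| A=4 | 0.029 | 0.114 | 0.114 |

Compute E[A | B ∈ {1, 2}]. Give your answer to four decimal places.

2.2099

P(B ∈ {1, 2}) = 0.543.
Σ A·P over the event = 1·(0.143) + 1·(0.143) + 3·(0.057) + 3·(0.057) + 4·(0.029) + 4·(0.114) = 1.200.
E[A | B ∈ {1, 2}] = (1.200) / (0.543) = 2.2099.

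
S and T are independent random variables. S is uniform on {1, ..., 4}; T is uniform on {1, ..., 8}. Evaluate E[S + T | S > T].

5

Outcomes with S > T: (2,1), (3,1), (3,2), (4,1), (4,2), (4,3), each with probability 1/32.
E[S + T | S > T] = (3 + 4 + 5 + 5 + 6 + 7) / 6 = 5.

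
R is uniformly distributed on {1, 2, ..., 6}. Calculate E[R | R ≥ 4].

5

Given R ≥ 4, R is equally likely to be any of {4, 5, 6}.
E[R | R ≥ 4] = (4 + 5 + 6) / 3 = 5.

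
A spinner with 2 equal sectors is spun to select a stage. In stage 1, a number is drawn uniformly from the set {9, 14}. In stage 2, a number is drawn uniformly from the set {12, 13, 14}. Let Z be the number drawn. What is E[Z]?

49/4

E[Z | stage 1] = (9+14)/2 = 23/2.
E[Z | stage 2] = (12+13+14)/3 = 13.
By the law of total expectation,
E[Z] = (1/2)·(23/2) + (1/2)·(13) = 49/4.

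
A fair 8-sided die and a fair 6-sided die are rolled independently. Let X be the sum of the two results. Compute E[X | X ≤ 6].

P(X ≤ 6) = 5/16.
Σ over the event: 2·1/48 + 3·1/24 + 4·1/16 + 5·1/12 + 6·5/48 = 35/24.
E[X | X ≤ 6] = (35/24) / (5/16) = 14/3.

14/3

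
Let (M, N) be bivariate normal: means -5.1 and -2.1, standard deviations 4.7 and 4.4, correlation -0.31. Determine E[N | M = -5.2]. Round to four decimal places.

E[N | M=x] = μ_N + ρ(σ_N/σ_M)(x − μ_M) for jointly normal variables.
E[N | M=-5.2] = -2.1 + (-0.31)·(4.4/4.7)·(-5.2 − (-5.1)) = -2.1 + (-0.29021)·(-0.1) = -2.0710.

-2.0710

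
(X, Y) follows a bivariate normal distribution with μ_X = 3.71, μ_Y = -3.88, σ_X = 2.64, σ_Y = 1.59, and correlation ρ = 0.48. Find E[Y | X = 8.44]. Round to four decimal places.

-2.5126

For a bivariate normal, E[Y | X=x] = μ_Y + ρ·(σ_Y/σ_X)·(x − μ_X).
E[Y | X=8.44] = -3.88 + (0.48)·(1.59/2.64)·(8.44 − (3.71)) = -3.88 + (0.28909)·(4.73) = -2.5126.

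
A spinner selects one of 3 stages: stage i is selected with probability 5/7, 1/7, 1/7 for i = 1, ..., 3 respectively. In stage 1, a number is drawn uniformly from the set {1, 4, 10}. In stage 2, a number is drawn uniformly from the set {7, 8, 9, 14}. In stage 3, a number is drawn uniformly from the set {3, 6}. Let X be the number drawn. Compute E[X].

E[X | stage 1] = (1+4+10)/3 = 5.
E[X | stage 2] = (7+8+9+14)/4 = 19/2.
E[X | stage 3] = (3+6)/2 = 9/2.
E[X] = (5/7)·(5) + (1/7)·(19/2) + (1/7)·(9/2) = 39/7.

39/7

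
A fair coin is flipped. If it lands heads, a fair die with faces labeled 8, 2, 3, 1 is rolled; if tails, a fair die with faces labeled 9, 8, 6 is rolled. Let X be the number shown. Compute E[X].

E[X | heads] = (8+2+3+1)/4 = 7/2.
E[X | tails] = (9+8+6)/3 = 23/3.
By the law of total expectation,
E[X] = (1/2)·(7/2) + (1/2)·(23/3) = 67/12.

67/12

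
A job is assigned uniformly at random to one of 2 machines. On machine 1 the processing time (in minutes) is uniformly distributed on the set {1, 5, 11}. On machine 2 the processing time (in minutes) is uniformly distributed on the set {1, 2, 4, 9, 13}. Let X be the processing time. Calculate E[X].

86/15

E[X | machine 1] = (1+5+11)/3 = 17/3.
E[X | machine 2] = (1+2+4+9+13)/5 = 29/5.
E[X] = (1/2)·(17/3) + (1/2)·(29/5) = 86/15.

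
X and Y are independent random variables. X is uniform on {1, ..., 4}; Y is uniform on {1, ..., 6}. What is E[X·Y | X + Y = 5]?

Outcomes with X + Y = 5: (1,4), (2,3), (3,2), (4,1), each with probability 1/24.
E[X·Y | X + Y = 5] = (4 + 6 + 6 + 4) / 4 = 5.

5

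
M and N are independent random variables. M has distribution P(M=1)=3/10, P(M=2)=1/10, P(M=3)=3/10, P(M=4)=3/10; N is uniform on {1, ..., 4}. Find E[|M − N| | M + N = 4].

P(M + N = 4) = 7/40.
Summing |M−N|·P(x,y) over outcomes with M + N = 4 gives 3/10.
E[|M − N| | M + N = 4] = (3/10) / (7/40) = 12/7.

12/7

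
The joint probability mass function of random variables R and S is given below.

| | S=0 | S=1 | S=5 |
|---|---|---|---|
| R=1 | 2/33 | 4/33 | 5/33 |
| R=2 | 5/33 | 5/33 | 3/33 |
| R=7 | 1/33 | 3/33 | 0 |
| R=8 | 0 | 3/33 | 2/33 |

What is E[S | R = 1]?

P(R = 1) = 1/3.
Summing S·P(R=x,S=y) over the conditioning event gives 29/33.
E[S | R = 1] = (29/33) / (1/3) = 29/11.

29/11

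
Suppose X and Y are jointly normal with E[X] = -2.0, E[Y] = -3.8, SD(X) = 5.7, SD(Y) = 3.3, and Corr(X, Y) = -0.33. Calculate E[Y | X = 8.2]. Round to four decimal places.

For a bivariate normal, E[Y | X=x] = μ_Y + ρ·(σ_Y/σ_X)·(x − μ_X).
E[Y | X=8.2] = -3.8 + (-0.33)·(3.3/5.7)·(8.2 − (-2.0)) = -3.8 + (-0.19105)·(10.2) = -5.7487.

-5.7487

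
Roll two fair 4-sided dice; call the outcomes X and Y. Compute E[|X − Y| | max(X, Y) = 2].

P(max(X, Y) = 2) = 3/16.
Summing |X−Y|·P(x,y) over outcomes with max(X, Y) = 2 gives 1/8.
E[|X − Y| | max(X, Y) = 2] = (1/8) / (3/16) = 2/3.

2/3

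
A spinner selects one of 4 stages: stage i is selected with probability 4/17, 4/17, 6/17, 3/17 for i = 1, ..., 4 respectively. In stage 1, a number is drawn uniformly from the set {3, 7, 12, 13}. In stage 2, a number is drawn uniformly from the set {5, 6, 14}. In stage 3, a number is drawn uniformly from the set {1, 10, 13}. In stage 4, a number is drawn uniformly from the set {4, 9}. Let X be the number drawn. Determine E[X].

E[X | stage 1] = (3+7+12+13)/4 = 35/4.
E[X | stage 2] = (5+6+14)/3 = 25/3.
E[X | stage 3] = (1+10+13)/3 = 8.
E[X | stage 4] = (4+9)/2 = 13/2.
By the law of total expectation,
E[X] = (4/17)·(35/4) + (4/17)·(25/3) + (6/17)·(8) + (3/17)·(13/2) = 815/102.

815/102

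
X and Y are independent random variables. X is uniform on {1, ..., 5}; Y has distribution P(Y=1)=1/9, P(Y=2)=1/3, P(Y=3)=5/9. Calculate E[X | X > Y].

95/23

P(X > Y) = 23/45.
Summing X·P(x,y) over outcomes with X > Y gives 19/9.
E[X | X > Y] = (19/9) / (23/45) = 95/23.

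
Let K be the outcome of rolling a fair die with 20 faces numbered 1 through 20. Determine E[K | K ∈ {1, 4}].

P(K ∈ {1, 4}) = 1/10.
Σ over the event: 1·1/20 + 4·1/20 = 1/4.
E[K | K ∈ {1, 4}] = (1/4) / (1/10) = 5/2.

5/2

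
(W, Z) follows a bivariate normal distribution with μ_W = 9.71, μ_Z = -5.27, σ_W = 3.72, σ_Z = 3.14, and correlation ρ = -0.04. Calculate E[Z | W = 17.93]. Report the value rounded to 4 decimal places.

E[Z | W=x] = μ_Z + ρ(σ_Z/σ_W)(x − μ_W) for jointly normal variables.
E[Z | W=17.93] = -5.27 + (-0.04)·(3.14/3.72)·(17.93 − (9.71)) = -5.27 + (-0.033763)·(8.22) = -5.5475.

-5.5475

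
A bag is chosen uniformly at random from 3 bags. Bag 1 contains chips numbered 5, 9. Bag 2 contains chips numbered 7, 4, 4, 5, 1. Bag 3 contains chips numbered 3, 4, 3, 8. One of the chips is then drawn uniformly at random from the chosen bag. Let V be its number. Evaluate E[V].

E[V | bag 1] = (5+9)/2 = 7.
E[V | bag 2] = (7+4+4+5+1)/5 = 21/5.
E[V | bag 3] = (3+4+3+8)/4 = 9/2.
E[V] = (1/3)·(7) + (1/3)·(21/5) + (1/3)·(9/2) = 157/30.

157/30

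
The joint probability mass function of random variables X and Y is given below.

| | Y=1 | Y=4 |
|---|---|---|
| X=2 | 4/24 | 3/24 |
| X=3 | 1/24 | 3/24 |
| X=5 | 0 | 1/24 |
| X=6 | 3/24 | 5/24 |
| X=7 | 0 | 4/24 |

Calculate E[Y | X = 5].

4

P(X = 5) = 1/24.
Σ Y·P over the event = 4·(1/24) = 1/6.
E[Y | X = 5] = (1/6) / (1/24) = 4.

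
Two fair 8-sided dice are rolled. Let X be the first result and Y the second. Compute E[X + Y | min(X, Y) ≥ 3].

11

P(min(X, Y) ≥ 3) = 9/16.
Summing (X+Y)·P(x,y) over outcomes with min(X, Y) ≥ 3 gives 99/16.
E[X + Y | min(X, Y) ≥ 3] = (99/16) / (9/16) = 11.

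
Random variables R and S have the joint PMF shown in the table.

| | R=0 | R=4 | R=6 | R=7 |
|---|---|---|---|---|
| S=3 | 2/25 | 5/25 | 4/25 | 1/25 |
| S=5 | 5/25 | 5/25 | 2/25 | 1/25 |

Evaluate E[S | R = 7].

P(R = 7) = 2/25.
Σ S·P over the event = 3·(1/25) + 5·(1/25) = 8/25.
E[S | R = 7] = (8/25) / (2/25) = 4.

4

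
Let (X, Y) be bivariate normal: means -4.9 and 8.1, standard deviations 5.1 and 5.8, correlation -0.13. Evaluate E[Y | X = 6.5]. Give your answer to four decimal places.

The regression of Y on X has slope ρ·σ_Y/σ_X and passes through (μ_X, μ_Y).
E[Y | X=6.5] = 8.1 + (-0.13)·(5.8/5.1)·(6.5 − (-4.9)) = 8.1 + (-0.14784)·(11.4) = 6.4146.

6.4146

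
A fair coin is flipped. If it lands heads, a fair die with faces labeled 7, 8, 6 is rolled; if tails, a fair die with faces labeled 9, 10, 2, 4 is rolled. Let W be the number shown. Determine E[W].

53/8

E[W | heads] = (7+8+6)/3 = 7.
E[W | tails] = (9+10+2+4)/4 = 25/4.
By the law of total expectation,
E[W] = (1/2)·(7) + (1/2)·(25/4) = 53/8.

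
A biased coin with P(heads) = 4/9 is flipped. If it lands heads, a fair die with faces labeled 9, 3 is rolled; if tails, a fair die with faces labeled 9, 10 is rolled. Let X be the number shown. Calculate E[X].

143/18

E[X | heads] = (9+3)/2 = 6.
E[X | tails] = (9+10)/2 = 19/2.
E[X] = (4/9)·(6) + (5/9)·(19/2) = 143/18.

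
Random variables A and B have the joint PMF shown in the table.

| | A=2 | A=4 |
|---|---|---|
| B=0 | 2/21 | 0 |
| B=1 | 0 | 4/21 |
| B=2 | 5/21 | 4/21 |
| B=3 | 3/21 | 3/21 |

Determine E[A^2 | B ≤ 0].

4

P(B ≤ 0) = 2/21.
Σ A^2·P over the event = 4·(2/21) = 8/21.
E[A^2 | B ≤ 0] = (8/21) / (2/21) = 4.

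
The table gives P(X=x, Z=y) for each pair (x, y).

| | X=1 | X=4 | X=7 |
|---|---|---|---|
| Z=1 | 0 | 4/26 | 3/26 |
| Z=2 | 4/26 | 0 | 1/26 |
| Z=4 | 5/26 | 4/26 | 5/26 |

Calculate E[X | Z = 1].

P(Z = 1) = 7/26.
Σ X·P over the event = 4·(4/26) + 7·(3/26) = 37/26.
E[X | Z = 1] = (37/26) / (7/26) = 37/7.

37/7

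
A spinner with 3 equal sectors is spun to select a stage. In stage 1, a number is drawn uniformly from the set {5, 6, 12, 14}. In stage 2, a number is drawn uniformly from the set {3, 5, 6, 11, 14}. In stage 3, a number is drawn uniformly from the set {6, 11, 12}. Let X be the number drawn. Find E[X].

E[X | stage 1] = (5+6+12+14)/4 = 37/4.
E[X | stage 2] = (3+5+6+11+14)/5 = 39/5.
E[X | stage 3] = (6+11+12)/3 = 29/3.
By the law of total expectation,
E[X] = (1/3)·(37/4) + (1/3)·(39/5) + (1/3)·(29/3) = 1603/180.

1603/180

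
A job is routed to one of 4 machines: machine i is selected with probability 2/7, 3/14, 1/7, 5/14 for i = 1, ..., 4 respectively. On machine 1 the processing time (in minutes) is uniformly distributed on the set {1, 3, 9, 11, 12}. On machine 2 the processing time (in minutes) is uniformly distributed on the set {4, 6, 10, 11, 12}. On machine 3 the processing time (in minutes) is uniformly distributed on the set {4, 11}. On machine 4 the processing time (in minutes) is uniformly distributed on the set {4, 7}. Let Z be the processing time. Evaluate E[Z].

E[Z | machine 1] = (1+3+9+11+12)/5 = 36/5.
E[Z | machine 2] = (4+6+10+11+12)/5 = 43/5.
E[Z | machine 3] = (4+11)/2 = 15/2.
E[Z | machine 4] = (4+7)/2 = 11/2.
By the law of total expectation,
E[Z] = (2/7)·(36/5) + (3/14)·(43/5) + (1/7)·(15/2) + (5/14)·(11/2) = 971/140.

971/140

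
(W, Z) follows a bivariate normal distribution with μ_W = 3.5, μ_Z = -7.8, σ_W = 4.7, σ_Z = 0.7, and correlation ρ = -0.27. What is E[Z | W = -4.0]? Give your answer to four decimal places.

-7.4984

For a bivariate normal, E[Z | W=x] = μ_Z + ρ·(σ_Z/σ_W)·(x − μ_W).
E[Z | W=-4.0] = -7.8 + (-0.27)·(0.7/4.7)·(-4.0 − (3.5)) = -7.8 + (-0.040213)·(-7.5) = -7.4984.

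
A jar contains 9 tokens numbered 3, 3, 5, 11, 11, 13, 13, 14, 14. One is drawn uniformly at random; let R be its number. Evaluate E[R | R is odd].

P(R is odd) = 7/9.
Σ over the event: 3·2/9 + 5·1/9 + 11·2/9 + 13·2/9 = 59/9.
E[R | R is odd] = (59/9) / (7/9) = 59/7.

59/7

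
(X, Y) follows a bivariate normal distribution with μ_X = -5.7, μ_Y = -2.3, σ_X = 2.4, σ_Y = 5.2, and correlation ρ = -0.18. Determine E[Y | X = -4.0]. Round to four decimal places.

E[Y | X=x] = μ_Y + ρ(σ_Y/σ_X)(x − μ_X) for jointly normal variables.
E[Y | X=-4.0] = -2.3 + (-0.18)·(5.2/2.4)·(-4.0 − (-5.7)) = -2.3 + (-0.39)·(1.7) = -2.9630.

-2.9630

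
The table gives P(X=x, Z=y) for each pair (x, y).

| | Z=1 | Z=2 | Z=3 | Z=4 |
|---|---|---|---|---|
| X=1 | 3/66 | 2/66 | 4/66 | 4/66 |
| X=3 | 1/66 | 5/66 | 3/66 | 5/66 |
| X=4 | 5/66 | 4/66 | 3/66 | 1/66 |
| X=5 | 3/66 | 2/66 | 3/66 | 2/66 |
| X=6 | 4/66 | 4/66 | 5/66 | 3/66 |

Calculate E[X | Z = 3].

35/9

P(Z = 3) = 3/11.
Σ X·P over the event = 1·(4/66) + 3·(3/66) + 4·(3/66) + 5·(3/66) + 6·(5/66) = 35/33.
E[X | Z = 3] = (35/33) / (3/11) = 35/9.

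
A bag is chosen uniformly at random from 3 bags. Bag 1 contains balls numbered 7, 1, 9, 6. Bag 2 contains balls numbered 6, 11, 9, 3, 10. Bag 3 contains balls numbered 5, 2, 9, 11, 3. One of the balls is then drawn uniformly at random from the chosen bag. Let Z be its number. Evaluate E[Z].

391/60

E[Z | bag 1] = (7+1+9+6)/4 = 23/4.
E[Z | bag 2] = (6+11+9+3+10)/5 = 39/5.
E[Z | bag 3] = (5+2+9+11+3)/5 = 6.
E[Z] = (1/3)·(23/4) + (1/3)·(39/5) + (1/3)·(6) = 391/60.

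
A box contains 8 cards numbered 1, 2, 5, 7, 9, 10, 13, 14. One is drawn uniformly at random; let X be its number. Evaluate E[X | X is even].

P(X is even) = 3/8.
Σ over the event: 2·1/8 + 10·1/8 + 14·1/8 = 13/4.
E[X | X is even] = (13/4) / (3/8) = 26/3.

26/3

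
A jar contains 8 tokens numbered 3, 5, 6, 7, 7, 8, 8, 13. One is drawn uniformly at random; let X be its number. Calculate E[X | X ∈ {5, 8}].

7

P(X ∈ {5, 8}) = 3/8.
Σ over the event: 5·1/8 + 8·1/4 = 21/8.
E[X | X ∈ {5, 8}] = (21/8) / (3/8) = 7.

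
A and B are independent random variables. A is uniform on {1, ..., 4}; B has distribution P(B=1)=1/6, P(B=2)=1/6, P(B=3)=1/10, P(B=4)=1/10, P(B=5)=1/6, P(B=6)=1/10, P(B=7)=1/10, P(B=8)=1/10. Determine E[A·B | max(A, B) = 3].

99/19

P(max(A, B) = 3) = 19/120.
Summing AB·P(x,y) over outcomes with max(A, B) = 3 gives 33/40.
E[A·B | max(A, B) = 3] = (33/40) / (19/120) = 99/19.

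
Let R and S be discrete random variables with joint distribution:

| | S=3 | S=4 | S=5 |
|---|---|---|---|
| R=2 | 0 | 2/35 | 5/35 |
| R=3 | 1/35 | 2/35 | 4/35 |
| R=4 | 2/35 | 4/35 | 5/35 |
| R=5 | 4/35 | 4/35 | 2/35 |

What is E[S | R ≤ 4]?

P(R ≤ 4) = 5/7.
Σ S·P over the event = 4·(2/35) + 5·(5/35) + 3·(1/35) + 4·(2/35) + 5·(4/35) + 3·(2/35) + 4·(4/35) + 5·(5/35) = 111/35.
E[S | R ≤ 4] = (111/35) / (5/7) = 111/25.

111/25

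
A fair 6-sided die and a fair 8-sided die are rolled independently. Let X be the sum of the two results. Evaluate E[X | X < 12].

P(X < 12) = 7/8.
E[X | X < 12] = (77/12) / (7/8) = 22/3.

22/3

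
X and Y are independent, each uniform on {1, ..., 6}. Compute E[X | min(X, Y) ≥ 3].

P(min(X, Y) ≥ 3) = 4/9.
Summing X·P(x,y) over outcomes with min(X, Y) ≥ 3 gives 2.
E[X | min(X, Y) ≥ 3] = (2) / (4/9) = 9/2.

9/2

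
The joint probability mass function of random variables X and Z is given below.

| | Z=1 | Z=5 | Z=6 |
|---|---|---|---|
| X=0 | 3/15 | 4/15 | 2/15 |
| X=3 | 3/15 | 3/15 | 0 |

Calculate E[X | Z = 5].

9/7

P(Z = 5) = 7/15.
Σ X·P over the event = 0·(4/15) + 3·(3/15) = 3/5.
E[X | Z = 5] = (3/5) / (7/15) = 9/7.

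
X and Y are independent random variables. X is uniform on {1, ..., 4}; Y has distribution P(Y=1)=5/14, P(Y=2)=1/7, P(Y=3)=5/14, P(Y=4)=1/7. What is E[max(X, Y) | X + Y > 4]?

29/8

P(X + Y > 4) = 4/7.
Summing max(X,Y)·P(x,y) over outcomes with X + Y > 4 gives 29/14.
E[max(X, Y) | X + Y > 4] = (29/14) / (4/7) = 29/8.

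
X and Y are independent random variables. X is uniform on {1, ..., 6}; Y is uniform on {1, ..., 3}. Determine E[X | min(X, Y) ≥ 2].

Outcomes with min(X, Y) ≥ 2: (2,2), (2,3), (3,2), (3,3), (4,2), (4,3), (5,2), (5,3), (6,2), (6,3), each with probability 1/18.
E[X | min(X, Y) ≥ 2] = (2 + 2 + 3 + 3 + 4 + 4 + 5 + 5 + 6 + 6) / 10 = 4.

4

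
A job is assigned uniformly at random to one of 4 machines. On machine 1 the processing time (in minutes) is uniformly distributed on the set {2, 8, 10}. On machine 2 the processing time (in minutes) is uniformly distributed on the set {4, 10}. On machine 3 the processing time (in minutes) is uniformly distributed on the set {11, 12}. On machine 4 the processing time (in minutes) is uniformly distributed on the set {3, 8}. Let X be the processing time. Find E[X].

23/3

E[X | machine 1] = (2+8+10)/3 = 20/3.
E[X | machine 2] = (4+10)/2 = 7.
E[X | machine 3] = (11+12)/2 = 23/2.
E[X | machine 4] = (3+8)/2 = 11/2.
By the law of total expectation,
E[X] = (1/4)·(20/3) + (1/4)·(7) + (1/4)·(23/2) + (1/4)·(11/2) = 23/3.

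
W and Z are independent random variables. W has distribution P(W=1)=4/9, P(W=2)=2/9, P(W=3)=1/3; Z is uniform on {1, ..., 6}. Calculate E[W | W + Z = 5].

17/9

P(W + Z = 5) = 1/6.
Summing W·P(x,y) over outcomes with W + Z = 5 gives 17/54.
E[W | W + Z = 5] = (17/54) / (1/6) = 17/9.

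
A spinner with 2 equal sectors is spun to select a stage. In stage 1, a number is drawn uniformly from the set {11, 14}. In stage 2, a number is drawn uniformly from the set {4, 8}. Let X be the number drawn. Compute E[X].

37/4

E[X | stage 1] = (11+14)/2 = 25/2.
E[X | stage 2] = (4+8)/2 = 6.
By the law of total expectation,
E[X] = (1/2)·(25/2) + (1/2)·(6) = 37/4.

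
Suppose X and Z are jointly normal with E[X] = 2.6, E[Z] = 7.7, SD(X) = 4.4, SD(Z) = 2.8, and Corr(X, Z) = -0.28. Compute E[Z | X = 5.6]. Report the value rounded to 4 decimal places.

For a bivariate normal, E[Z | X=x] = μ_Z + ρ·(σ_Z/σ_X)·(x − μ_X).
E[Z | X=5.6] = 7.7 + (-0.28)·(2.8/4.4)·(5.6 − (2.6)) = 7.7 + (-0.17818)·(3) = 7.1655.

7.1655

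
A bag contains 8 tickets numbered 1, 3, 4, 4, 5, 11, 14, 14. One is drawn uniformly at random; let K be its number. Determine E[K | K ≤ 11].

14/3

P(K ≤ 11) = 3/4.
Σ over the event: 1·1/8 + 3·1/8 + 4·1/4 + 5·1/8 + 11·1/8 = 7/2.
E[K | K ≤ 11] = (7/2) / (3/4) = 14/3.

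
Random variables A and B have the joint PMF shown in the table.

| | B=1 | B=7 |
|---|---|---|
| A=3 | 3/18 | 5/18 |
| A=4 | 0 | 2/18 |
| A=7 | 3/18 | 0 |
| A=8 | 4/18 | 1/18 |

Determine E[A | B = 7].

P(B = 7) = 4/9.
Σ A·P over the event = 3·(5/18) + 4·(2/18) + 8·(1/18) = 31/18.
E[A | B = 7] = (31/18) / (4/9) = 31/8.

31/8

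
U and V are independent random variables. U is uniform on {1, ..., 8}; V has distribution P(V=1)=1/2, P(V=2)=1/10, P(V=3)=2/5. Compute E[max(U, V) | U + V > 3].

356/69

P(U + V > 3) = 69/80.
Summing max(U,V)·P(x,y) over outcomes with U + V > 3 gives 89/20.
E[max(U, V) | U + V > 3] = (89/20) / (69/80) = 356/69.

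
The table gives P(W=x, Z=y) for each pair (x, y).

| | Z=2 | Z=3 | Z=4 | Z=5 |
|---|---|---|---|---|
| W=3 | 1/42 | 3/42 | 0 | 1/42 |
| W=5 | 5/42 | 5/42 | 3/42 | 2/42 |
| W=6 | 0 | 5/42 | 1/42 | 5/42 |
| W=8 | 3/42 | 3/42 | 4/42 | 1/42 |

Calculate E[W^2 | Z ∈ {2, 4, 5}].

498/13

P(Z ∈ {2, 4, 5}) = 13/21.
Summing W^2·P(W=x,Z=y) over the conditioning event gives 166/7.
E[W^2 | Z ∈ {2, 4, 5}] = (166/7) / (13/21) = 498/13.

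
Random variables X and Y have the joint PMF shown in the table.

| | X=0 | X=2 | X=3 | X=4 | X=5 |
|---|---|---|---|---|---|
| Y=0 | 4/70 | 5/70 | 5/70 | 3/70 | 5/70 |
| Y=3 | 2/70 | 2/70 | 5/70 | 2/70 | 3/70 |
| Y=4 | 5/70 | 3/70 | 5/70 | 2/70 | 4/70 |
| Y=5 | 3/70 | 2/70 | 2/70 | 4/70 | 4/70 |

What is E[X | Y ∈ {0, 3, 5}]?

50/17

P(Y ∈ {0, 3, 5}) = 51/70.
Summing X·P(X=x,Y=y) over the conditioning event gives 15/7.
E[X | Y ∈ {0, 3, 5}] = (15/7) / (51/70) = 50/17.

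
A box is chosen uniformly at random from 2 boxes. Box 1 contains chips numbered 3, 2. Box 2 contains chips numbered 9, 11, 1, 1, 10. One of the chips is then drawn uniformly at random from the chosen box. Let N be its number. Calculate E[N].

89/20

E[N | box 1] = (3+2)/2 = 5/2.
E[N | box 2] = (9+11+1+1+10)/5 = 32/5.
By the law of total expectation,
E[N] = (1/2)·(5/2) + (1/2)·(32/5) = 89/20.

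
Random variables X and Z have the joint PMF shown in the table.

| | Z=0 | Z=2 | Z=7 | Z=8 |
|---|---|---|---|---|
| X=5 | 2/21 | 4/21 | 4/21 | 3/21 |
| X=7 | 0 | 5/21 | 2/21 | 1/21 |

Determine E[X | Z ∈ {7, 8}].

28/5

P(Z ∈ {7, 8}) = 10/21.
Σ X·P over the event = 5·(4/21) + 5·(3/21) + 7·(2/21) + 7·(1/21) = 8/3.
E[X | Z ∈ {7, 8}] = (8/3) / (10/21) = 28/5.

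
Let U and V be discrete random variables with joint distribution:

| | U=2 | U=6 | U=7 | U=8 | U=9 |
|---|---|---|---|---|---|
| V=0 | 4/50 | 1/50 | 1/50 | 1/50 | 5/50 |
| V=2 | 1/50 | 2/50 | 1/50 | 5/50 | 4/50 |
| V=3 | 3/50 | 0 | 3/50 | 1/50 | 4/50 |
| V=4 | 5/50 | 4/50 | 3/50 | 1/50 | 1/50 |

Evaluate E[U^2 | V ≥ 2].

886/19

P(V ≥ 2) = 19/25.
Summing U^2·P(U=x,V=y) over the conditioning event gives 886/25.
E[U^2 | V ≥ 2] = (886/25) / (19/25) = 886/19.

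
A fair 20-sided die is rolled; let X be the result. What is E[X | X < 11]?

11/2

Given X < 11, X is equally likely to be any of {1, 2, 3, 4, 5, 6, 7, 8, 9, 10}.
E[X | X < 11] = (1 + 2 + 3 + 4 + 5 + 6 + 7 + 8 + 9 + 10) / 10 = 11/2.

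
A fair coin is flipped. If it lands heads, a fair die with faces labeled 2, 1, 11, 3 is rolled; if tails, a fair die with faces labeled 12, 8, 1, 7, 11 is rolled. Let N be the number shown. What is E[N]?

241/40

E[N | heads] = (2+1+11+3)/4 = 17/4.
E[N | tails] = (12+8+1+7+11)/5 = 39/5.
E[N] = (1/2)·(17/4) + (1/2)·(39/5) = 241/40.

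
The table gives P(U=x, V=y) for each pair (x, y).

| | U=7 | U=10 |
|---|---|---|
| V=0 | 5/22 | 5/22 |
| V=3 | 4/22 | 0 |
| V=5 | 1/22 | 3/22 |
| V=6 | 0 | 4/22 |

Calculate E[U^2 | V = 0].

P(V = 0) = 5/11.
Σ U^2·P over the event = 49·(5/22) + 100·(5/22) = 745/22.
E[U^2 | V = 0] = (745/22) / (5/11) = 149/2.

149/2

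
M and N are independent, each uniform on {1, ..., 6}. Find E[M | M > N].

14/3

P(M > N) = 5/12.
Summing M·P(x,y) over outcomes with M > N gives 35/18.
E[M | M > N] = (35/18) / (5/12) = 14/3.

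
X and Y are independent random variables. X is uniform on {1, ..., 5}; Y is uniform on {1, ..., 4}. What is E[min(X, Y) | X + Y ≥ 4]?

37/17

P(X + Y ≥ 4) = 17/20.
Summing min(X,Y)·P(x,y) over outcomes with X + Y ≥ 4 gives 37/20.
E[min(X, Y) | X + Y ≥ 4] = (37/20) / (17/20) = 37/17.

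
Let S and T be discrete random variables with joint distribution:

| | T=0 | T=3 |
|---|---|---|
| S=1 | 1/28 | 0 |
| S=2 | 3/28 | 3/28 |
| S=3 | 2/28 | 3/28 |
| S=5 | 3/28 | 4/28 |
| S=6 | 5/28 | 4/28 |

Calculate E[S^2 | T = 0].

P(T = 0) = 1/2.
Σ S^2·P over the event = 1·(1/28) + 4·(3/28) + 9·(2/28) + 25·(3/28) + 36·(5/28) = 143/14.
E[S^2 | T = 0] = (143/14) / (1/2) = 143/7.

143/7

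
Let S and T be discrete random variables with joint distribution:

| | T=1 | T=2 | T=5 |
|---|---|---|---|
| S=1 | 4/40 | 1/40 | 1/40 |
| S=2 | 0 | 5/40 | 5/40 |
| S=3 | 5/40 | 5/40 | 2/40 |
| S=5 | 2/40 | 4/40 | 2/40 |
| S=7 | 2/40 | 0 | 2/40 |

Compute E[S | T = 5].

41/12

P(T = 5) = 3/10.
Σ S·P over the event = 1·(1/40) + 2·(5/40) + 3·(2/40) + 5·(2/40) + 7·(2/40) = 41/40.
E[S | T = 5] = (41/40) / (3/10) = 41/12.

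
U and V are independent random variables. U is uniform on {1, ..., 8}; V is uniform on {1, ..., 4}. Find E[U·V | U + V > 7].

255/14

P(U + V > 7) = 7/16.
Summing UV·P(x,y) over outcomes with U + V > 7 gives 255/32.
E[U·V | U + V > 7] = (255/32) / (7/16) = 255/14.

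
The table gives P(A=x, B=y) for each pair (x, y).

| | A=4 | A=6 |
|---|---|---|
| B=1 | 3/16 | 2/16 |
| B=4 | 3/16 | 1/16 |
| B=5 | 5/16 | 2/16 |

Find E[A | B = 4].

9/2

P(B = 4) = 1/4.
Σ A·P over the event = 4·(3/16) + 6·(1/16) = 9/8.
E[A | B = 4] = (9/8) / (1/4) = 9/2.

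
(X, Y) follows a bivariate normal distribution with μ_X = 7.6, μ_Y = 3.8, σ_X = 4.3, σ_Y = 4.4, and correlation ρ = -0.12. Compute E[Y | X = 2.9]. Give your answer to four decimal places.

4.3771

The regression of Y on X has slope ρ·σ_Y/σ_X and passes through (μ_X, μ_Y).
E[Y | X=2.9] = 3.8 + (-0.12)·(4.4/4.3)·(2.9 − (7.6)) = 3.8 + (-0.12279)·(-4.7) = 4.3771.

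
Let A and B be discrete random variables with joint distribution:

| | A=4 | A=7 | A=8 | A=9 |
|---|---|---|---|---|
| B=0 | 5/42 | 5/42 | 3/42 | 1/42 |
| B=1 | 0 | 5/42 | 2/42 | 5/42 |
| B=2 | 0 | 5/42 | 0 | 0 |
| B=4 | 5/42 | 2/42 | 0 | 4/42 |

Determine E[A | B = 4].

70/11

P(B = 4) = 11/42.
Σ A·P over the event = 4·(5/42) + 7·(2/42) + 9·(4/42) = 5/3.
E[A | B = 4] = (5/3) / (11/42) = 70/11.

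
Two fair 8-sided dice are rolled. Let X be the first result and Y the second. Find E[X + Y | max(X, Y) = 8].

P(max(X, Y) = 8) = 15/64.
Summing (X+Y)·P(x,y) over outcomes with max(X, Y) = 8 gives 23/8.
E[X + Y | max(X, Y) = 8] = (23/8) / (15/64) = 184/15.

184/15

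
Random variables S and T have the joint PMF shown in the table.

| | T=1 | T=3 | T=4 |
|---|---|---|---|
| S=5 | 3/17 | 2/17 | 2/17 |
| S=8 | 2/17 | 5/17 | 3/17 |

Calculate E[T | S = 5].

P(S = 5) = 7/17.
Σ T·P over the event = 1·(3/17) + 3·(2/17) + 4·(2/17) = 1.
E[T | S = 5] = (1) / (7/17) = 17/7.

17/7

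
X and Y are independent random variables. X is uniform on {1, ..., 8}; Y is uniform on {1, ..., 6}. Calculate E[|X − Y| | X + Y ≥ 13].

2

Outcomes with X + Y ≥ 13: (7,6), (8,5), (8,6), each with probability 1/48.
E[|X − Y| | X + Y ≥ 13] = (1 + 3 + 2) / 3 = 2.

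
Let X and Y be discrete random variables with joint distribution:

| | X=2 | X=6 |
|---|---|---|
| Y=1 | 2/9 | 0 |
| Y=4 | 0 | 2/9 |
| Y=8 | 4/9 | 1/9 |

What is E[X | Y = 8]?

14/5

P(Y = 8) = 5/9.
Σ X·P over the event = 2·(4/9) + 6·(1/9) = 14/9.
E[X | Y = 8] = (14/9) / (5/9) = 14/5.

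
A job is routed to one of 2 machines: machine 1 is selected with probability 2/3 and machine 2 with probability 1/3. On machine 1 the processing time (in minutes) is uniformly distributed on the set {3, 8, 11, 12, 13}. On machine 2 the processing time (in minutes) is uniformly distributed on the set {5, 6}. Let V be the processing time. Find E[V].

E[V | machine 1] = (3+8+11+12+13)/5 = 47/5.
E[V | machine 2] = (5+6)/2 = 11/2.
By the law of total expectation,
E[V] = (2/3)·(47/5) + (1/3)·(11/2) = 81/10.

81/10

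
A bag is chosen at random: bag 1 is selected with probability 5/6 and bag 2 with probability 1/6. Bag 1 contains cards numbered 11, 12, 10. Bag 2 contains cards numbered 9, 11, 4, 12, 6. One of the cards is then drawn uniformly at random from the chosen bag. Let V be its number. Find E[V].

317/30

E[V | bag 1] = (11+12+10)/3 = 11.
E[V | bag 2] = (9+11+4+12+6)/5 = 42/5.
E[V] = (5/6)·(11) + (1/6)·(42/5) = 317/30.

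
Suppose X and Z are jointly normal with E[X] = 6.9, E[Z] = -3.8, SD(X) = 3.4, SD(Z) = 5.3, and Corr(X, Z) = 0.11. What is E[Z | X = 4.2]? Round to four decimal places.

-4.2630

E[Z | X=x] = μ_Z + ρ(σ_Z/σ_X)(x − μ_X) for jointly normal variables.
E[Z | X=4.2] = -3.8 + (0.11)·(5.3/3.4)·(4.2 − (6.9)) = -3.8 + (0.17147)·(-2.7) = -4.2630.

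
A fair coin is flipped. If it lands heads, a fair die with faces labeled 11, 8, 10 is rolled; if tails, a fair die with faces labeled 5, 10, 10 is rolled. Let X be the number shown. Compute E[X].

9

E[X | heads] = (11+8+10)/3 = 29/3.
E[X | tails] = (5+10+10)/3 = 25/3.
E[X] = (1/2)·(29/3) + (1/2)·(25/3) = 9.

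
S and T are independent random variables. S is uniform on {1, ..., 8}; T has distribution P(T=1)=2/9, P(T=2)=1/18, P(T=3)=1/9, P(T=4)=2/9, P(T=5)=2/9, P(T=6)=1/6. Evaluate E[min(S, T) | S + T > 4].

395/128

P(S + T > 4) = 8/9.
Summing min(S,T)·P(x,y) over outcomes with S + T > 4 gives 395/144.
E[min(S, T) | S + T > 4] = (395/144) / (8/9) = 395/128.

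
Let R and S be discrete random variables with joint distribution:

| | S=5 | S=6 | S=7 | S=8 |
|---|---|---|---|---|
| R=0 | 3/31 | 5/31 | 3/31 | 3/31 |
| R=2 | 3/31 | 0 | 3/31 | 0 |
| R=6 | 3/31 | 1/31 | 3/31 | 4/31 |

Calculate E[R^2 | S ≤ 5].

40/3

P(S ≤ 5) = 9/31.
Summing R^2·P(R=x,S=y) over the conditioning event gives 120/31.
E[R^2 | S ≤ 5] = (120/31) / (9/31) = 40/3.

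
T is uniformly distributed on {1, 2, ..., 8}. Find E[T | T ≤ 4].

5/2

Given T ≤ 4, T is equally likely to be any of {1, 2, 3, 4}.
E[T | T ≤ 4] = (1 + 2 + 3 + 4) / 4 = 5/2.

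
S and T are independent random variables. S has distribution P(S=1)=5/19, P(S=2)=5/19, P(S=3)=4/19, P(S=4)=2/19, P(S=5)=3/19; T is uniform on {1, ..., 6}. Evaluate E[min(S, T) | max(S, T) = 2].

P(max(S, T) = 2) = 5/38.
Summing min(S,T)·P(x,y) over outcomes with max(S, T) = 2 gives 10/57.
E[min(S, T) | max(S, T) = 2] = (10/57) / (5/38) = 4/3.

4/3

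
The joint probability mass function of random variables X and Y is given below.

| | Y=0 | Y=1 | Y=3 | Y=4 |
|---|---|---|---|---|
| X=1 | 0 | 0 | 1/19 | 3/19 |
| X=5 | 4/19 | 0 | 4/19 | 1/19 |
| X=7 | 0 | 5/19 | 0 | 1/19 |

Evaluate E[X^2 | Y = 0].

25

P(Y = 0) = 4/19.
Σ X^2·P over the event = 25·(4/19) = 100/19.
E[X^2 | Y = 0] = (100/19) / (4/19) = 25.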